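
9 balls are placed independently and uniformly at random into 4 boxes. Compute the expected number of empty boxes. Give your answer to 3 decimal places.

Let Xⱼ=1 if box j is empty. P(Xⱼ=1) = ((4-1)/4)^9 = 19683/262144.
By linearity, E[#empty] = 4·19683/262144 = 19683/65536.
≈ 0.300

0.300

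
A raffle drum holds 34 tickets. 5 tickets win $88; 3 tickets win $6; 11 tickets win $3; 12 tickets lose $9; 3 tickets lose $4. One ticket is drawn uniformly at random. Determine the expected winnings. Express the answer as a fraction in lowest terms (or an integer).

E[payout] = (5/34)·88 + (3/34)·6 + (11/34)·3 + (12/34)·(-9) + (3/34)·(-4) = 371/34

371/34 dollars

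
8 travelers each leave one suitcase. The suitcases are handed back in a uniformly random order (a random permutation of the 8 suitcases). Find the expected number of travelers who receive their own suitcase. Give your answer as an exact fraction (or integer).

1

Let Xᵢ = 1 if person i gets their own suitcase. For each i, P(Xᵢ=1) = 1/8.
By linearity of expectation, E[X₁+…+X_8] = 8·(1/8) = 1.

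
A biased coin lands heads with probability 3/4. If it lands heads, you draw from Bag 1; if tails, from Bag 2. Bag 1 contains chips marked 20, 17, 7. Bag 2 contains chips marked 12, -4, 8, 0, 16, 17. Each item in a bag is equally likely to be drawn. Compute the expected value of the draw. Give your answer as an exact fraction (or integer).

313/24

E[X | Bag 1] = (20 + 17 + 7)/3 = 44/3
E[X | Bag 2] = (12 − 4 + 8 + 0 + 16 + 17)/6 = 49/6
E[X] = (3/4)·44/3 + (1/4)·49/6 = 313/24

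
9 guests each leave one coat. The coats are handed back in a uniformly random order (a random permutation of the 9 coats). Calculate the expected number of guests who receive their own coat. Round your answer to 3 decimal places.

1.000

Let Xᵢ = 1 if person i gets their own coat. For each i, P(Xᵢ=1) = 1/9.
By linearity of expectation, E[X₁+…+X_9] = 9·(1/9) = 1.
≈ 1.000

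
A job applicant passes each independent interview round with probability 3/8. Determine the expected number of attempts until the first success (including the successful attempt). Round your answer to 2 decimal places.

2.67

For a geometric distribution, E[trials] = 1/p = 1/(3/8) = 8/3.
≈ 2.67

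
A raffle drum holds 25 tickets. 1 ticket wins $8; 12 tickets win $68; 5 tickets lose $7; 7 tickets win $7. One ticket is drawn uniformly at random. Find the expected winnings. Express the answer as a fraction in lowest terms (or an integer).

E[payout] = (1/25)·8 + (12/25)·68 + (5/25)·(-7) + (7/25)·7 = 838/25

838/25 dollars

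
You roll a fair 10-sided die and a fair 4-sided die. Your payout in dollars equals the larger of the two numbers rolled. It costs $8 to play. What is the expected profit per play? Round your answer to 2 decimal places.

Distribution of the larger of the two numbers rolled: 1 w.p. 1/40, 2 w.p. 3/40, 3 w.p. 1/8, 4 w.p. 7/40, 5 w.p. 1/10, 6 w.p. 1/10, …
E[payout] = (1/40)·1 + (3/40)·2 + (1/8)·3 + (7/40)·4 + (1/10)·5 + (1/10)·6 + (1/10)·7 + (1/10)·8 + (1/10)·9 + (1/10)·10 = 23/4
Expected profit = 23/4 − 8 = -9/4 ≈ -$2.25

-$2.25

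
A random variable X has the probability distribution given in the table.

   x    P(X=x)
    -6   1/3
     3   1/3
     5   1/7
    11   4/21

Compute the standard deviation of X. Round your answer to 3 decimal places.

E[X] = 38/21, E[X²] = 874/21
Var(X) = E[X²] − (E[X])² = 874/21 − 1444/441 = 16910/441
SD(X) = √(16910/441) ≈ 6.192

6.192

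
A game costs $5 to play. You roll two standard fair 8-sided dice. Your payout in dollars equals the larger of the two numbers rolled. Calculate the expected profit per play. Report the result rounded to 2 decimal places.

Distribution of the larger of the two numbers rolled: 1 w.p. 1/64, 2 w.p. 3/64, 3 w.p. 5/64, 4 w.p. 7/64, 5 w.p. 9/64, 6 w.p. 11/64, …
E[payout] = (1/64)·1 + (3/64)·2 + (5/64)·3 + (7/64)·4 + (9/64)·5 + (11/64)·6 + (13/64)·7 + (15/64)·8 = 93/16
Expected profit = 93/16 − 5 = 13/16 ≈ $0.81

$0.81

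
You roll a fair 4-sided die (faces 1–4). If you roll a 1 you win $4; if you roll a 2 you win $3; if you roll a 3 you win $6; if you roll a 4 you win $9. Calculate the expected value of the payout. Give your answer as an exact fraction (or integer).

11/2 dollars

E[payout] = (1/4)·3 + (1/4)·4 + (1/4)·6 + (1/4)·9 = 11/2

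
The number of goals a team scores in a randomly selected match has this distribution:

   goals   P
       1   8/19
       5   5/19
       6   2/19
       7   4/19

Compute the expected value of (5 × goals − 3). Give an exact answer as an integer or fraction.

308/19

E[5x-3] = (8/19)·2 + (5/19)·22 + (2/19)·27 + (4/19)·32
     = 308/19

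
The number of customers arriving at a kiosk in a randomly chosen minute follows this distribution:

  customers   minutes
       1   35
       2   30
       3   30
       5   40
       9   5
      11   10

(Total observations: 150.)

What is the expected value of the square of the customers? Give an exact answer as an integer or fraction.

Total = 150, so P(customers=1) = 35/150, etc.
E[X²] = (7/30)·1 + (1/5)·4 + (1/5)·9 + (4/15)·25 + (1/30)·81 + (1/15)·121
     = 304/15

304/15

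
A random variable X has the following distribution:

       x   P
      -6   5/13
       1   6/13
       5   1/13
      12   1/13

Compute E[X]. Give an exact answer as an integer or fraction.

E[X] = (5/13)·(-6) + (6/13)·1 + (1/13)·5 + (1/13)·12
     = -7/13

-7/13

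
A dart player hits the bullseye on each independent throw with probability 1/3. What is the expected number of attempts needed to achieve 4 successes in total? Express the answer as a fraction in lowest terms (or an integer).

12

By linearity (sum of 4 independent geometric waits), E[trials] = 4/p = 4/(1/3) = 12.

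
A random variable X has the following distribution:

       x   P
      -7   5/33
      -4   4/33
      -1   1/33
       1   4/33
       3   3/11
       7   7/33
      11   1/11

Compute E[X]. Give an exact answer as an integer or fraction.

E[X] = (5/33)·(-7) + (4/33)·(-4) + (1/33)·(-1) + (4/33)·1 + (3/11)·3 + (7/33)·7 + (1/11)·11
     = 61/33

61/33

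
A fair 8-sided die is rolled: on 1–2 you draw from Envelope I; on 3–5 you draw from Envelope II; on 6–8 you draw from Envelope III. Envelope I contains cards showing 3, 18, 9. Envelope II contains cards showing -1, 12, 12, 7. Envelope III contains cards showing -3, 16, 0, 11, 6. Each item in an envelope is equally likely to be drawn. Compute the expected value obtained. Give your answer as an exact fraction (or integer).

E[X | Envelope I] = (3 + 18 + 9)/3 = 10
E[X | Envelope II] = (-1 + 12 + 12 + 7)/4 = 15/2
E[X | Envelope III] = (-3 + 16 + 0 + 11 + 6)/5 = 6
E[X] = (1/4)·10 + (3/8)·15/2 + (3/8)·6 = 121/16

121/16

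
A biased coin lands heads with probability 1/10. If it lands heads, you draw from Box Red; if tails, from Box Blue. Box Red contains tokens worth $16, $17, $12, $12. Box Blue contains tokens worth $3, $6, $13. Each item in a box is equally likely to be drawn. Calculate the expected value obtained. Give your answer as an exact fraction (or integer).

321/40 dollars

E[X | Box Red] = (16 + 17 + 12 + 12)/4 = 57/4
E[X | Box Blue] = (3 + 6 + 13)/3 = 22/3
E[X] = (1/10)·57/4 + (9/10)·22/3 = 321/40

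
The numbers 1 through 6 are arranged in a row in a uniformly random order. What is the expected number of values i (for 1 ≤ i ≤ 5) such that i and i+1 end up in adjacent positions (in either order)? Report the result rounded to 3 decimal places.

For each i ∈ {1,…,5}, let Xᵢ = 1 if i and i+1 are adjacent. P(Xᵢ=1) = 2·(6−1)!/6! = 2/6.
By linearity, E[ΣXᵢ] = (5)·(2/6) = 5/3.
≈ 1.667

1.667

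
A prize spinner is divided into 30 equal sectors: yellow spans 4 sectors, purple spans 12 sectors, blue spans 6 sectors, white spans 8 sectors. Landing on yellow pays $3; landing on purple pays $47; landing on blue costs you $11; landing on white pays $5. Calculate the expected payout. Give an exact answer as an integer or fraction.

55/3 dollars

E[payout] = (4/30)·3 + (12/30)·47 + (6/30)·(-11) + (8/30)·5 = 55/3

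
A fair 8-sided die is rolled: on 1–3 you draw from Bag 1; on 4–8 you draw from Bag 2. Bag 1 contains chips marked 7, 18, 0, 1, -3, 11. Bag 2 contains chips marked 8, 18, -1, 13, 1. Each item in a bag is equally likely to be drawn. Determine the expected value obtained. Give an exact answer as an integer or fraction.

7

E[X | Bag 1] = (7 + 18 + 0 + 1 − 3 + 11)/6 = 17/3
E[X | Bag 2] = (8 + 18 − 1 + 13 + 1)/5 = 39/5
E[X] = (3/8)·17/3 + (5/8)·39/5 = 7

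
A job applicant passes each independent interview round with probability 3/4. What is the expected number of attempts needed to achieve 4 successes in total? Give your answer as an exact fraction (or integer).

16/3

By linearity (sum of 4 independent geometric waits), E[trials] = 4/p = 4/(3/4) = 16/3.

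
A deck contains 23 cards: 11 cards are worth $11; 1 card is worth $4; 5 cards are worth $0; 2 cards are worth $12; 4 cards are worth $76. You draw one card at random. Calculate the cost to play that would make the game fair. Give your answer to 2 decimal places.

E[payout] = (11/23)·11 + (1/23)·4 + (5/23)·0 + (2/23)·12 + (4/23)·76 = 453/23
Fair fee = E[payout] = 453/23 ≈ $19.70

$19.70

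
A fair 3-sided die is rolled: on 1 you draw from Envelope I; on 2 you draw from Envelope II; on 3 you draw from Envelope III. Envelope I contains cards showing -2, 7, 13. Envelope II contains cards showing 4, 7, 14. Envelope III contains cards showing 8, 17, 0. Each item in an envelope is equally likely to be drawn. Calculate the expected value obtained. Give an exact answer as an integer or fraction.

E[X | Envelope I] = (-2 + 7 + 13)/3 = 6
E[X | Envelope II] = (4 + 7 + 14)/3 = 25/3
E[X | Envelope III] = (8 + 17 + 0)/3 = 25/3
E[X] = (1/3)·6 + (1/3)·25/3 + (1/3)·25/3 = 68/9

68/9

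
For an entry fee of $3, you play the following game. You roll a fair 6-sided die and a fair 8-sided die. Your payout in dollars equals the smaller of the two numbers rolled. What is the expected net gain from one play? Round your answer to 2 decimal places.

Distribution of the smaller of the two numbers rolled: 1 w.p. 13/48, 2 w.p. 11/48, 3 w.p. 3/16, 4 w.p. 7/48, 5 w.p. 5/48, 6 w.p. 1/16
E[payout] = (13/48)·1 + (11/48)·2 + (3/16)·3 + (7/48)·4 + (5/48)·5 + (1/16)·6 = 133/48
Expected profit = 133/48 − 3 = -11/48 ≈ -$0.23

-$0.23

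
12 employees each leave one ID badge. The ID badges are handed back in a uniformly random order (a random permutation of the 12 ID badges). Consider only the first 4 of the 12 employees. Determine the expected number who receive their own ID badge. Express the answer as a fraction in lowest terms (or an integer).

Let Xᵢ = 1 if person i gets their own ID badge. For each i, P(Xᵢ=1) = 1/12.
By linearity of expectation, E[X₁+…+X_4] = 4·(1/12) = 1/3.

1/3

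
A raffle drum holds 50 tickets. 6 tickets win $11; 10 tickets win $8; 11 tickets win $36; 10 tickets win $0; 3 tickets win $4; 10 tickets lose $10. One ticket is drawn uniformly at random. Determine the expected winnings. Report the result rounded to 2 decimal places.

$9.08

E[payout] = (6/50)·11 + (10/50)·8 + (11/50)·36 + (10/50)·0 + (3/50)·4 + (10/50)·(-10) = 227/25
≈ $9.08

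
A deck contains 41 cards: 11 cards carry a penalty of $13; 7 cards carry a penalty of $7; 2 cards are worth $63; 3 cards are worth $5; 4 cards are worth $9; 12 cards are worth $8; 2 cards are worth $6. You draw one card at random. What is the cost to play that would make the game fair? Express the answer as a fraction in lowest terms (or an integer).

93/41 dollars

E[payout] = (11/41)·(-13) + (7/41)·(-7) + (2/41)·63 + (3/41)·5 + (4/41)·9 + (12/41)·8 + (2/41)·6 = 93/41
Fair fee = E[payout] = 93/41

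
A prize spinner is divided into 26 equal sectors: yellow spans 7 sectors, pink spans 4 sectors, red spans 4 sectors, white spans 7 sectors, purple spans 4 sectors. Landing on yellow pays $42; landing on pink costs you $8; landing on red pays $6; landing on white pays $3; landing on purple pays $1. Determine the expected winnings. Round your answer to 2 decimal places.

E[payout] = (7/26)·42 + (4/26)·(-8) + (4/26)·6 + (7/26)·3 + (4/26)·1 = 311/26
≈ $11.96

$11.96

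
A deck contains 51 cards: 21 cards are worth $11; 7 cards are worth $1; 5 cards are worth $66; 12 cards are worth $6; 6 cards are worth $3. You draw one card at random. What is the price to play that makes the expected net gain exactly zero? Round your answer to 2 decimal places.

E[payout] = (21/51)·11 + (7/51)·1 + (5/51)·66 + (12/51)·6 + (6/51)·3 = 658/51
Fair fee = E[payout] = 658/51 ≈ $12.90

$12.90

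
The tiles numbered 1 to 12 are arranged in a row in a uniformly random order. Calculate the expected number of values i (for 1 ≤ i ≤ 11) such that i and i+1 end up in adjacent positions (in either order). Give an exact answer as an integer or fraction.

For each i ∈ {1,…,11}, let Xᵢ = 1 if i and i+1 are adjacent. P(Xᵢ=1) = 2·(12−1)!/12! = 2/12.
By linearity, E[ΣXᵢ] = (11)·(2/12) = 11/6.

11/6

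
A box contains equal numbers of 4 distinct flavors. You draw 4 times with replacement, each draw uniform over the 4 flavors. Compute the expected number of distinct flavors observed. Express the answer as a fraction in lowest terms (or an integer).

Let Xⱼ=1 if type j appears at least once. P(Xⱼ=1) = 1 − ((4−1)/4)^4 = 175/256.
E[#distinct] = 4·175/256 = 175/64.

175/64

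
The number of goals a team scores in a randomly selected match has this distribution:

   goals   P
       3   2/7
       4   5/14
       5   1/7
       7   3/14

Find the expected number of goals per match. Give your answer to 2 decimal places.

E[X] = (2/7)·3 + (5/14)·4 + (1/7)·5 + (3/14)·7
     = 9/2 ≈ 4.50

4.50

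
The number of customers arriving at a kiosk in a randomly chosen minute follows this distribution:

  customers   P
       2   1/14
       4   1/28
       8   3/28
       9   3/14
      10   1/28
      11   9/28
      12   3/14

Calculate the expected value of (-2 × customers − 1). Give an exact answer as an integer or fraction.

E[-2x-1] = (1/14)·(-5) + (1/28)·(-9) + (3/28)·(-17) + (3/14)·(-19) + (1/28)·(-21) + (9/28)·(-23) + (3/14)·(-25)
     = -281/14

-281/14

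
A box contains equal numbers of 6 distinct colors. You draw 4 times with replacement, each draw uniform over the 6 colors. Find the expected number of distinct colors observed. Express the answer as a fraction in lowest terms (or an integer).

671/216

Let Xⱼ=1 if type j appears at least once. P(Xⱼ=1) = 1 − ((6−1)/6)^4 = 671/1296.
E[#distinct] = 6·671/1296 = 671/216.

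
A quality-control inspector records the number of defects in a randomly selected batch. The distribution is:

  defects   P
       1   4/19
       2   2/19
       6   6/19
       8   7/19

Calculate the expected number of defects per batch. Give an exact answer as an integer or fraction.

E[X] = (4/19)·1 + (2/19)·2 + (6/19)·6 + (7/19)·8
     = 100/19

100/19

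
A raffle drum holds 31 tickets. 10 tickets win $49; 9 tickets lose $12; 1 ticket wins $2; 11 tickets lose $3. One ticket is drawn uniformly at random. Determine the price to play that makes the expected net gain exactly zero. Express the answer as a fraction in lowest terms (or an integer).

E[payout] = (10/31)·49 + (9/31)·(-12) + (1/31)·2 + (11/31)·(-3) = 351/31
Fair fee = E[payout] = 351/31

351/31 dollars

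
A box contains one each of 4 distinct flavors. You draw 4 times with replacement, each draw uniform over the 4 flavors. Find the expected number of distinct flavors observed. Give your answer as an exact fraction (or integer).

Let Xⱼ=1 if type j appears at least once. P(Xⱼ=1) = 1 − ((4−1)/4)^4 = 175/256.
E[#distinct] = 4·175/256 = 175/64.

175/64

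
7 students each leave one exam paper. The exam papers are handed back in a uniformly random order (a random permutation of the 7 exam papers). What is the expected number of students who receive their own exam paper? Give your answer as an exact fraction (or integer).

1

Let Xᵢ = 1 if person i gets their own exam paper. For each i, P(Xᵢ=1) = 1/7.
By linearity of expectation, E[X₁+…+X_7] = 7·(1/7) = 1.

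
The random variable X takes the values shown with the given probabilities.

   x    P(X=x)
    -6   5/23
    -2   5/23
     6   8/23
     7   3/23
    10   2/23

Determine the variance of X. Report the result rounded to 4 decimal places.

31.7656

E[X] = (5/23)·(-6) + (5/23)·(-2) + (8/23)·6 + (3/23)·7 + (2/23)·10 = 49/23
E[X²] = (5/23)·36 + (5/23)·4 + (8/23)·36 + (3/23)·49 + (2/23)·100 = 835/23
Var(X) = 835/23 − (49/23)² = 16804/529 ≈ 31.7656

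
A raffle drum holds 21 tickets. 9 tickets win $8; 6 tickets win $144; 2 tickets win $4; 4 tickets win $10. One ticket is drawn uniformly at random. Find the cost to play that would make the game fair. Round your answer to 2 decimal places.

E[payout] = (9/21)·8 + (6/21)·144 + (2/21)·4 + (4/21)·10 = 328/7
Fair fee = E[payout] = 328/7 ≈ $46.86

$46.86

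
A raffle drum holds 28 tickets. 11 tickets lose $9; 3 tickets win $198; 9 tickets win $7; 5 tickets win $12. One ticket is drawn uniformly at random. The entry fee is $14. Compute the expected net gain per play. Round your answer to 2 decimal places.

$8.07

E[payout] = (11/28)·(-9) + (3/28)·198 + (9/28)·7 + (5/28)·12 = 309/14
Expected profit = 309/14 − 14 = 113/14 ≈ $8.07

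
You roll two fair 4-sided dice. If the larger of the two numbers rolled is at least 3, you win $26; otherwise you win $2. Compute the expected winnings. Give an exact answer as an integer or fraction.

$20

E[payout] = (1/4)·2 + (3/4)·26 = 20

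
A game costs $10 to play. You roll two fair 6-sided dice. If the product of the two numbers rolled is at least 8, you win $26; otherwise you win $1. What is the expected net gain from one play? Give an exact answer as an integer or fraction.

E[payout] = (7/18)·1 + (11/18)·26 = 293/18
Expected profit = 293/18 − 10 = 113/18

113/18 dollars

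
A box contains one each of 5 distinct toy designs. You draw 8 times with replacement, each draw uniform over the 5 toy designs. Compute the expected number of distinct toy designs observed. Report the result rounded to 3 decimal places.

4.161

Let Xⱼ=1 if type j appears at least once. P(Xⱼ=1) = 1 − ((5−1)/5)^8 = 325089/390625.
E[#distinct] = 5·325089/390625 = 325089/78125.
≈ 4.161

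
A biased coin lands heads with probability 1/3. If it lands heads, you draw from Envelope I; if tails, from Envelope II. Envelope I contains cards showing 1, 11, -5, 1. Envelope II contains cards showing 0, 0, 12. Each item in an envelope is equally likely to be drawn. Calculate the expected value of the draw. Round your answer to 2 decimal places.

3.33

E[X | Envelope I] = (1 + 11 − 5 + 1)/4 = 2
E[X | Envelope II] = (0 + 0 + 12)/3 = 4
E[X] = (1/3)·2 + (2/3)·4 = 10/3 ≈ 3.33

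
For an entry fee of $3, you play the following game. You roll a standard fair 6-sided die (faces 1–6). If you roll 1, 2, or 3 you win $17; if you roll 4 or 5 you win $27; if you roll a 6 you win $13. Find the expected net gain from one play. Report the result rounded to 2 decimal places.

E[payout] = (1/6)·13 + (1/2)·17 + (1/3)·27 = 59/3
Expected profit = 59/3 − 3 = 50/3 ≈ $16.67

$16.67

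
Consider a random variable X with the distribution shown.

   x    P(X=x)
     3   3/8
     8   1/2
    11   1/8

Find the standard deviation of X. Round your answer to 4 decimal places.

2.8723

E[X] = 13/2, E[X²] = 101/2
Var(X) = E[X²] − (E[X])² = 101/2 − 169/4 = 33/4
SD(X) = √(33/4) ≈ 2.8723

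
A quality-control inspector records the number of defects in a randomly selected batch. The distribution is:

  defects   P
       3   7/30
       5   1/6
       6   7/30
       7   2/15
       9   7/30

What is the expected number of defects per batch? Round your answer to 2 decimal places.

E[X] = (7/30)·3 + (1/6)·5 + (7/30)·6 + (2/15)·7 + (7/30)·9
     = 179/30 ≈ 5.97

5.97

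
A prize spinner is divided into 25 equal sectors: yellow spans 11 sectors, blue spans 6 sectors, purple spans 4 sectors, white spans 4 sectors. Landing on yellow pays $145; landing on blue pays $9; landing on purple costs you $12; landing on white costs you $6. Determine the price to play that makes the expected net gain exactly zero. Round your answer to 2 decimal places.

E[payout] = (11/25)·145 + (6/25)·9 + (4/25)·(-12) + (4/25)·(-6) = 1577/25
Fair fee = E[payout] = 1577/25 ≈ $63.08

$63.08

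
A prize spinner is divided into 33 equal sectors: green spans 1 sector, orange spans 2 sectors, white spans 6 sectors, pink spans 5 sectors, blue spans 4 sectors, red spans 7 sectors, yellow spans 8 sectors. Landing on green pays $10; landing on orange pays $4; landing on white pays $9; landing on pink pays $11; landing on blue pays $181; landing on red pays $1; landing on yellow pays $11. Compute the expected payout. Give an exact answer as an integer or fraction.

86/3 dollars

E[payout] = (1/33)·10 + (2/33)·4 + (6/33)·9 + (5/33)·11 + (4/33)·181 + (7/33)·1 + (8/33)·11 = 86/3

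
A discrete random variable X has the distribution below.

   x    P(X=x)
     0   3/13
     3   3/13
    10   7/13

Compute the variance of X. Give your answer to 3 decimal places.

E[X] = (3/13)·0 + (3/13)·3 + (7/13)·10 = 79/13
E[X²] = (3/13)·0 + (3/13)·9 + (7/13)·100 = 727/13
Var(X) = 727/13 − (79/13)² = 3210/169 ≈ 18.994

18.994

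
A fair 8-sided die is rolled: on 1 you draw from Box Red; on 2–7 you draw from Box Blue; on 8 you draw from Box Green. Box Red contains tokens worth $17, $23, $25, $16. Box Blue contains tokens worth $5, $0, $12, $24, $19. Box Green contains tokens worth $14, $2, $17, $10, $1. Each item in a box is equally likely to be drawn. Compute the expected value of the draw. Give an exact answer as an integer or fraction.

2021/160 dollars

E[X | Box Red] = (17 + 23 + 25 + 16)/4 = 81/4
E[X | Box Blue] = (5 + 0 + 12 + 24 + 19)/5 = 12
E[X | Box Green] = (14 + 2 + 17 + 10 + 1)/5 = 44/5
E[X] = (1/8)·81/4 + (3/4)·12 + (1/8)·44/5 = 2021/160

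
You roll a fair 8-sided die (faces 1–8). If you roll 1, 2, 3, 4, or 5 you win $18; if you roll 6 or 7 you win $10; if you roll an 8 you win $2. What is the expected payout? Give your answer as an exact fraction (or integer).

$14

E[payout] = (1/8)·2 + (1/4)·10 + (5/8)·18 = 14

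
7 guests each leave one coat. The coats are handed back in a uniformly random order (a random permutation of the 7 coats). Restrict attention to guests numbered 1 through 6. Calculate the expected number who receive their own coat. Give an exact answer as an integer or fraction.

6/7

Let Xᵢ = 1 if person i gets their own coat. For each i, P(Xᵢ=1) = 1/7.
By linearity of expectation, E[X₁+…+X_6] = 6·(1/7) = 6/7.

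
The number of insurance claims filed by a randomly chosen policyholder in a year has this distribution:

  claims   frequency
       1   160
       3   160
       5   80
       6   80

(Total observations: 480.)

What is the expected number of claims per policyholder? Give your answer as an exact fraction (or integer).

Total = 480, so P(claims=1) = 160/480, etc.
E[X] = (1/3)·1 + (1/3)·3 + (1/6)·5 + (1/6)·6
     = 19/6

19/6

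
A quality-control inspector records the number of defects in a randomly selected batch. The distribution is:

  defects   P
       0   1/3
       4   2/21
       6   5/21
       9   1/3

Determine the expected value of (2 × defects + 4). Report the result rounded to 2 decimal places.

E[2x+4] = (1/3)·4 + (2/21)·12 + (5/21)·16 + (1/3)·22
     = 286/21 ≈ 13.62

13.62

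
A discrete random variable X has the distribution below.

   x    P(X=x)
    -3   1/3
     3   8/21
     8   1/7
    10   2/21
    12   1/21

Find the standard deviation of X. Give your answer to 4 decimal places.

E[X] = 59/21, E[X²] = 671/21
Var(X) = E[X²] − (E[X])² = 671/21 − 3481/441 = 10610/441
SD(X) = √(10610/441) ≈ 4.9050

4.9050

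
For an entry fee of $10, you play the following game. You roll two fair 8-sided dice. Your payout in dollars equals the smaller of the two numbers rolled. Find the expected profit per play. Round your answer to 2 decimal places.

-$6.81

Distribution of the smaller of the two numbers rolled: 1 w.p. 15/64, 2 w.p. 13/64, 3 w.p. 11/64, 4 w.p. 9/64, 5 w.p. 7/64, 6 w.p. 5/64, …
E[payout] = (15/64)·1 + (13/64)·2 + (11/64)·3 + (9/64)·4 + (7/64)·5 + (5/64)·6 + (3/64)·7 + (1/64)·8 = 51/16
Expected profit = 51/16 − 10 = -109/16 ≈ -$6.81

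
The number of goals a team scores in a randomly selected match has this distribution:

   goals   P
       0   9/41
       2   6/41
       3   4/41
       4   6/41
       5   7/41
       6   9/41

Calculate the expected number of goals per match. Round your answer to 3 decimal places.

3.341

E[X] = (9/41)·0 + (6/41)·2 + (4/41)·3 + (6/41)·4 + (7/41)·5 + (9/41)·6
     = 137/41 ≈ 3.341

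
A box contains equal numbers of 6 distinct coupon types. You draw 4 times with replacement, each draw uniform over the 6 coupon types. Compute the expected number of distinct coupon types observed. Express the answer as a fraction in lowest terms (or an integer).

Let Xⱼ=1 if type j appears at least once. P(Xⱼ=1) = 1 − ((6−1)/6)^4 = 671/1296.
E[#distinct] = 6·671/1296 = 671/216.

671/216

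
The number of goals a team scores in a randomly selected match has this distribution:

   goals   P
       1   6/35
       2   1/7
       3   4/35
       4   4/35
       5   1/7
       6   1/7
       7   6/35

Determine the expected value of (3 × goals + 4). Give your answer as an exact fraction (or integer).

E[3x+4] = (6/35)·7 + (1/7)·10 + (4/35)·13 + (4/35)·16 + (1/7)·19 + (1/7)·22 + (6/35)·25
     = 563/35

563/35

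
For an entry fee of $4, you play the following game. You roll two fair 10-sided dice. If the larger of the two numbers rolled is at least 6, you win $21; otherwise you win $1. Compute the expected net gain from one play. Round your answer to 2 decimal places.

$12.00

E[payout] = (1/4)·1 + (3/4)·21 = 16
Expected profit = 16 − 4 = 12 ≈ $12.00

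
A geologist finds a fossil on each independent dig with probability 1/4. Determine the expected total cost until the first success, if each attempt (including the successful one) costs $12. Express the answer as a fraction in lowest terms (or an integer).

E[#attempts] = 1/p = 4; E[cost] = 12·4 = 48.

$48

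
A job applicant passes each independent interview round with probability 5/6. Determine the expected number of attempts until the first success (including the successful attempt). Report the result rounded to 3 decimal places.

For a geometric distribution, E[trials] = 1/p = 1/(5/6) = 6/5.
≈ 1.200

1.200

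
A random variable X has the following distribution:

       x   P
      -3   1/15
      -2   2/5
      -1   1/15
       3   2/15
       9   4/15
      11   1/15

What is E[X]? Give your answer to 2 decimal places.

E[X] = (1/15)·(-3) + (2/5)·(-2) + (1/15)·(-1) + (2/15)·3 + (4/15)·9 + (1/15)·11
     = 37/15 ≈ 2.47

2.47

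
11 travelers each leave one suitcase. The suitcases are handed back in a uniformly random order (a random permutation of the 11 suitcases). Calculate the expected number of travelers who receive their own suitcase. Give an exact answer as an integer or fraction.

Let Xᵢ = 1 if person i gets their own suitcase. For each i, P(Xᵢ=1) = 1/11.
By linearity of expectation, E[X₁+…+X_11] = 11·(1/11) = 1.

1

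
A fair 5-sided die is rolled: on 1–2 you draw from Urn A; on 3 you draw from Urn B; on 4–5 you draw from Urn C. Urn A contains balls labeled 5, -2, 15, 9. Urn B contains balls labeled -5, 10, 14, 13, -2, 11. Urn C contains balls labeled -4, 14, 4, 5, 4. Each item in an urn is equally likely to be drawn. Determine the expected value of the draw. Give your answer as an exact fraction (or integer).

443/75

E[X | Urn A] = (5 − 2 + 15 + 9)/4 = 27/4
E[X | Urn B] = (-5 + 10 + 14 + 13 − 2 + 11)/6 = 41/6
E[X | Urn C] = (-4 + 14 + 4 + 5 + 4)/5 = 23/5
E[X] = (2/5)·27/4 + (1/5)·41/6 + (2/5)·23/5 = 443/75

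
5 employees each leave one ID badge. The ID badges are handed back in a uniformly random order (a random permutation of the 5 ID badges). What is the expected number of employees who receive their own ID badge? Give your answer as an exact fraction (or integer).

Let Xᵢ = 1 if person i gets their own ID badge. For each i, P(Xᵢ=1) = 1/5.
By linearity of expectation, E[X₁+…+X_5] = 5·(1/5) = 1.

1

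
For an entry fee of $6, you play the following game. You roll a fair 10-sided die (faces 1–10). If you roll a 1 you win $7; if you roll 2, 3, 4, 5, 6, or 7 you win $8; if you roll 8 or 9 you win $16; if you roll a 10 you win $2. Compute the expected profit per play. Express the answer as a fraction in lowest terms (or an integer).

29/10 dollars

E[payout] = (1/10)·2 + (1/10)·7 + (3/5)·8 + (1/5)·16 = 89/10
Expected profit = 89/10 − 6 = 29/10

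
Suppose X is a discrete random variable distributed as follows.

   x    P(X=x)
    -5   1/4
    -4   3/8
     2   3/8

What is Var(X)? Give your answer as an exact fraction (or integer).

E[X] = (1/4)·(-5) + (3/8)·(-4) + (3/8)·2 = -2
E[X²] = (1/4)·25 + (3/8)·16 + (3/8)·4 = 55/4
Var(X) = 55/4 − (-2)² = 39/4

39/4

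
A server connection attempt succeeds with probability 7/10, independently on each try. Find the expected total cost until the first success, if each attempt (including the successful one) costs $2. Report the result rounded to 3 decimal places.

$2.857

E[#attempts] = 1/p = 10/7; E[cost] = 2·10/7 = 20/7.
≈ 2.857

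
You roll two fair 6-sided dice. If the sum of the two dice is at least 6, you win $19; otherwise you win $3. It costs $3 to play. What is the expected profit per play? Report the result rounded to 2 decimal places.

$11.56

E[payout] = (5/18)·3 + (13/18)·19 = 131/9
Expected profit = 131/9 − 3 = 104/9 ≈ $11.56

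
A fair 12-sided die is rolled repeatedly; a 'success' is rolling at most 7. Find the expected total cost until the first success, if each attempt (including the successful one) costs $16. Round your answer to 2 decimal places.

E[#attempts] = 1/p = 12/7; E[cost] = 16·12/7 = 192/7.
≈ 27.43

$27.43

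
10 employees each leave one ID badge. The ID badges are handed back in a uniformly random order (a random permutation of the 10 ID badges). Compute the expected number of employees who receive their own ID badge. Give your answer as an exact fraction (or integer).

1

Let Xᵢ = 1 if person i gets their own ID badge. For each i, P(Xᵢ=1) = 1/10.
By linearity of expectation, E[X₁+…+X_10] = 10·(1/10) = 1.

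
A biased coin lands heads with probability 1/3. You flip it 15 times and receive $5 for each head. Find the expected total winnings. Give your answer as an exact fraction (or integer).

E[#heads] = 15·1/3 = 5 (linearity over flips).
E[winnings] = 5·5 = 25.

$25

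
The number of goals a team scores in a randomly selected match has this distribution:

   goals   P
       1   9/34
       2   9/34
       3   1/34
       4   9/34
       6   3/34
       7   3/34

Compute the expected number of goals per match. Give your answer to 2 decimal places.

E[X] = (9/34)·1 + (9/34)·2 + (1/34)·3 + (9/34)·4 + (3/34)·6 + (3/34)·7
     = 105/34 ≈ 3.09

3.09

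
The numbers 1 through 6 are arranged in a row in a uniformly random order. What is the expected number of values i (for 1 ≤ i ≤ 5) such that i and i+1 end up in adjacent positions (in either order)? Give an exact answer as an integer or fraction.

For each i ∈ {1,…,5}, let Xᵢ = 1 if i and i+1 are adjacent. P(Xᵢ=1) = 2·(6−1)!/6! = 2/6.
By linearity, E[ΣXᵢ] = (5)·(2/6) = 5/3.

5/3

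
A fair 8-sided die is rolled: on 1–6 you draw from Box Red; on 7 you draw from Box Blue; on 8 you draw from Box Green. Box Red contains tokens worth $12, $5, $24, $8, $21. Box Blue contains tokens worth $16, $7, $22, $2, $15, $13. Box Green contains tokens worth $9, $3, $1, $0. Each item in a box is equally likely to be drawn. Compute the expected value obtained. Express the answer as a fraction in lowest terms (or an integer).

399/32 dollars

E[X | Box Red] = (12 + 5 + 24 + 8 + 21)/5 = 14
E[X | Box Blue] = (16 + 7 + 22 + 2 + 15 + 13)/6 = 25/2
E[X | Box Green] = (9 + 3 + 1 + 0)/4 = 13/4
E[X] = (3/4)·14 + (1/8)·25/2 + (1/8)·13/4 = 399/32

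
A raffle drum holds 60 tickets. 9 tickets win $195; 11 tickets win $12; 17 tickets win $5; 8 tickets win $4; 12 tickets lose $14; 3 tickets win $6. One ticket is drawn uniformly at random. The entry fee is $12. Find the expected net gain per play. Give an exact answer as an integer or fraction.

189/10 dollars

E[payout] = (9/60)·195 + (11/60)·12 + (17/60)·5 + (8/60)·4 + (12/60)·(-14) + (3/60)·6 = 309/10
Expected profit = 309/10 − 12 = 189/10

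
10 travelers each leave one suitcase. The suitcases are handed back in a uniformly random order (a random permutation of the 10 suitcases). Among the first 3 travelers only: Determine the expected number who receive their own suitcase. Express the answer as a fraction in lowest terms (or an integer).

3/10

Let Xᵢ = 1 if person i gets their own suitcase. For each i, P(Xᵢ=1) = 1/10.
By linearity of expectation, E[X₁+…+X_3] = 3·(1/10) = 3/10.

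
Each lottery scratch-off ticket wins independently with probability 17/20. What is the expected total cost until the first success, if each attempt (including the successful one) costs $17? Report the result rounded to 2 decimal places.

$20.00

E[#attempts] = 1/p = 20/17; E[cost] = 17·20/17 = 20.
≈ 20.00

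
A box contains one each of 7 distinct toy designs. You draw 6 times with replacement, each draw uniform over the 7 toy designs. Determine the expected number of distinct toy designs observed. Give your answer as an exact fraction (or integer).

70993/16807

Let Xⱼ=1 if type j appears at least once. P(Xⱼ=1) = 1 − ((7−1)/7)^6 = 70993/117649.
E[#distinct] = 7·70993/117649 = 70993/16807.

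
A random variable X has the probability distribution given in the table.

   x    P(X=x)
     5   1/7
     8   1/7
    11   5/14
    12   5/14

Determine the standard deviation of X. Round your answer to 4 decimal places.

E[X] = 141/14, E[X²] = 1503/14
Var(X) = E[X²] − (E[X])² = 1503/14 − 19881/196 = 1161/196
SD(X) = √(1161/196) ≈ 2.4338

2.4338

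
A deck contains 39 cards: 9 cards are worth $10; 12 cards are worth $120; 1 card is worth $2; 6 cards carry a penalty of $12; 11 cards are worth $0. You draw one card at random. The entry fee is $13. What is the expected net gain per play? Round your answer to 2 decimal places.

E[payout] = (9/39)·10 + (12/39)·120 + (1/39)·2 + (6/39)·(-12) + (11/39)·0 = 1460/39
Expected profit = 1460/39 − 13 = 953/39 ≈ $24.44

$24.44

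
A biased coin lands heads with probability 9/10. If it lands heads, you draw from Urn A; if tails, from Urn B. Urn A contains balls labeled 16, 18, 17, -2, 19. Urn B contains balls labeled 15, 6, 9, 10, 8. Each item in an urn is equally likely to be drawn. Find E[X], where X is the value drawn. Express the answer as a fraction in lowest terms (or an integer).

E[X | Urn A] = (16 + 18 + 17 − 2 + 19)/5 = 68/5
E[X | Urn B] = (15 + 6 + 9 + 10 + 8)/5 = 48/5
E[X] = (9/10)·68/5 + (1/10)·48/5 = 66/5

66/5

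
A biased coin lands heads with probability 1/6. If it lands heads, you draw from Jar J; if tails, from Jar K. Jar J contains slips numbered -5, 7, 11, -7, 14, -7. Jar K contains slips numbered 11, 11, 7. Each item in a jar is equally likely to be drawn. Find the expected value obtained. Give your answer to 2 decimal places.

8.42

E[X | Jar J] = (-5 + 7 + 11 − 7 + 14 − 7)/6 = 13/6
E[X | Jar K] = (11 + 11 + 7)/3 = 29/3
E[X] = (1/6)·13/6 + (5/6)·29/3 = 101/12 ≈ 8.42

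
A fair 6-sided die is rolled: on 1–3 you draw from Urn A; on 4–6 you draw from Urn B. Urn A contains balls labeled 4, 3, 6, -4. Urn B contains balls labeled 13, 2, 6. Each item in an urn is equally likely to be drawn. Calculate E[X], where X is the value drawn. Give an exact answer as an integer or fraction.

37/8

E[X | Urn A] = (4 + 3 + 6 − 4)/4 = 9/4
E[X | Urn B] = (13 + 2 + 6)/3 = 7
E[X] = (1/2)·9/4 + (1/2)·7 = 37/8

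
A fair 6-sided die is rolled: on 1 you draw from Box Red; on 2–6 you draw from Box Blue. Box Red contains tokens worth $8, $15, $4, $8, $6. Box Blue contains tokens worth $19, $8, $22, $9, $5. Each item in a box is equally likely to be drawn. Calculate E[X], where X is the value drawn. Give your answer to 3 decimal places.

$11.867

E[X | Box Red] = (8 + 15 + 4 + 8 + 6)/5 = 41/5
E[X | Box Blue] = (19 + 8 + 22 + 9 + 5)/5 = 63/5
E[X] = (1/6)·41/5 + (5/6)·63/5 = 178/15 ≈ 11.867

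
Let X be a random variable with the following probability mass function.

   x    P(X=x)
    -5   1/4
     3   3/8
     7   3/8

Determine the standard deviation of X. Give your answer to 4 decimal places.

E[X] = 5/2, E[X²] = 28
Var(X) = E[X²] − (E[X])² = 28 − 25/4 = 87/4
SD(X) = √(87/4) ≈ 4.6637

4.6637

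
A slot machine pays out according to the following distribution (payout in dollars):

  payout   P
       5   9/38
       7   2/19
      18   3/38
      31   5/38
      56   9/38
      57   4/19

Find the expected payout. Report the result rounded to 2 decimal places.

$32.68

E[X] = (9/38)·5 + (2/19)·7 + (3/38)·18 + (5/38)·31 + (9/38)·56 + (4/19)·57
     = 621/19 ≈ 32.68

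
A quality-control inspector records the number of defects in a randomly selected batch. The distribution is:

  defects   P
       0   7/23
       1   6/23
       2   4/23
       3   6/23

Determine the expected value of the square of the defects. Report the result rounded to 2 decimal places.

3.30

E[X²] = (7/23)·0 + (6/23)·1 + (4/23)·4 + (6/23)·9
     = 76/23 ≈ 3.30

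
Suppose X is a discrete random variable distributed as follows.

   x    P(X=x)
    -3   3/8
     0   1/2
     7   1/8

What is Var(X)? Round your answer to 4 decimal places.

9.4375

E[X] = (3/8)·(-3) + (1/2)·0 + (1/8)·7 = -1/4
E[X²] = (3/8)·9 + (1/2)·0 + (1/8)·49 = 19/2
Var(X) = 19/2 − (-1/4)² = 151/16 ≈ 9.4375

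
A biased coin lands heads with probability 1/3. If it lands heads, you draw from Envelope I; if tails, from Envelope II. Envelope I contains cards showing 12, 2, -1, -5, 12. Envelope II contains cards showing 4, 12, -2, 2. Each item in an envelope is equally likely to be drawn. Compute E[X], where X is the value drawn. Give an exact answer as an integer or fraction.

E[X | Envelope I] = (12 + 2 − 1 − 5 + 12)/5 = 4
E[X | Envelope II] = (4 + 12 − 2 + 2)/4 = 4
E[X] = (1/3)·4 + (2/3)·4 = 4

4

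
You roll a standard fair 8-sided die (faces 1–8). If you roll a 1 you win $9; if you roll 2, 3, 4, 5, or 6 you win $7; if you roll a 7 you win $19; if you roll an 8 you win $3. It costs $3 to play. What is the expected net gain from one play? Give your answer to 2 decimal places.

E[payout] = (1/8)·3 + (5/8)·7 + (1/8)·9 + (1/8)·19 = 33/4
Expected profit = 33/4 − 3 = 21/4 ≈ $5.25

$5.25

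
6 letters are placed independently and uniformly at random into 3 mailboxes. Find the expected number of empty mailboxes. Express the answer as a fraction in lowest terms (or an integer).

64/243

Let Xⱼ=1 if mailbox j is empty. P(Xⱼ=1) = ((3-1)/3)^6 = 64/729.
By linearity, E[#empty] = 3·64/729 = 64/243.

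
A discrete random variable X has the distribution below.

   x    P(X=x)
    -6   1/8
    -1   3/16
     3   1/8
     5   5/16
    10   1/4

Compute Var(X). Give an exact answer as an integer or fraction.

E[X] = (1/8)·(-6) + (3/16)·(-1) + (1/8)·3 + (5/16)·5 + (1/4)·10 = 7/2
E[X²] = (1/8)·36 + (3/16)·1 + (1/8)·9 + (5/16)·25 + (1/4)·100 = 309/8
Var(X) = 309/8 − (7/2)² = 211/8

211/8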